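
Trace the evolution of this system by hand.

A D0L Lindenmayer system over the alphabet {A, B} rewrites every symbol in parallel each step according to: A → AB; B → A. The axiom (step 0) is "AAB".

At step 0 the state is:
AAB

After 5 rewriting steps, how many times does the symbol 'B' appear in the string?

step 0: AAB
step 1: ABABA
step 2: ABAABAAB
step 3: ABAABABAABABA
step 4: ABAABABAABAABABAABAAB
step 5: ABAABABAABAABABAABABAABAABABAABABA

13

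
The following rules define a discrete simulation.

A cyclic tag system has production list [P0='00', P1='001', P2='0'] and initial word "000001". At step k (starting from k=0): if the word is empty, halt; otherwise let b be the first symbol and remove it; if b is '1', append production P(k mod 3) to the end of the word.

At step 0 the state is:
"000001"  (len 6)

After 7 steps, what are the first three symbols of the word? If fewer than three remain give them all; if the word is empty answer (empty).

gen 0: "000001"  (len 6)
gen 1: "00001"  (len 5)
gen 2: "0001"  (len 4)
gen 3: "001"  (len 3)
gen 4: "01"  (len 2)
gen 5: "1"  (len 1)
gen 6: "0"  (len 1)
gen 7: (halted — word empty)

(empty)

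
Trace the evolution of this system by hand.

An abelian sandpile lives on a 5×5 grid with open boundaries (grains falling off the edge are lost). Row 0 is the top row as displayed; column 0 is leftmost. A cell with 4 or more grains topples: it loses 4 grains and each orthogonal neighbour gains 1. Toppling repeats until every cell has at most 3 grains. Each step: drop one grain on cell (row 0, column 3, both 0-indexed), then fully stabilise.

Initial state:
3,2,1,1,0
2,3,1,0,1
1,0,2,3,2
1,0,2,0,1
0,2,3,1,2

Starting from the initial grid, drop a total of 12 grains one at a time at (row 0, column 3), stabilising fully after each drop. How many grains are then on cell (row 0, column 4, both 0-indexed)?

3

0) 3,2,1,1,0
2,3,1,0,1
1,0,2,3,2
1,0,2,0,1
0,2,3,1,2
1) 3,2,1,2,0
2,3,1,0,1
1,0,2,3,2
1,0,2,0,1
0,2,3,1,2
2) 3,2,1,3,0
2,3,1,0,1
1,0,2,3,2
1,0,2,0,1
0,2,3,1,2
3) 3,2,2,0,1
2,3,1,1,1
1,0,2,3,2
1,0,2,0,1
0,2,3,1,2
4) 3,2,2,1,1
2,3,1,1,1
1,0,2,3,2
1,0,2,0,1
0,2,3,1,2
5) 3,2,2,2,1
2,3,1,1,1
1,0,2,3,2
1,0,2,0,1
0,2,3,1,2
6) 3,2,2,3,1
2,3,1,1,1
1,0,2,3,2
1,0,2,0,1
0,2,3,1,2
7) 3,2,3,0,2
2,3,1,2,1
1,0,2,3,2
1,0,2,0,1
0,2,3,1,2
8) 3,2,3,1,2
2,3,1,2,1
1,0,2,3,2
1,0,2,0,1
0,2,3,1,2
9) 3,2,3,2,2
2,3,1,2,1
1,0,2,3,2
1,0,2,0,1
0,2,3,1,2
10) 3,2,3,3,2
2,3,1,2,1
1,0,2,3,2
1,0,2,0,1
0,2,3,1,2
11) 3,3,0,1,3
2,3,2,3,1
1,0,2,3,2
1,0,2,0,1
0,2,3,1,2
12) 3,3,0,2,3
2,3,2,3,1
1,0,2,3,2
1,0,2,0,1
0,2,3,1,2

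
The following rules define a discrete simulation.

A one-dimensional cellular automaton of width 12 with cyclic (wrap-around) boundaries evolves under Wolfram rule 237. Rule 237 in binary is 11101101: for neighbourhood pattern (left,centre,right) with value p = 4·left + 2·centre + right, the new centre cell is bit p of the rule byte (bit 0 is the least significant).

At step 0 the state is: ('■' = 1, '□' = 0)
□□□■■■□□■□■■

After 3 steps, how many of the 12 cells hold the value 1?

gen 0: □□□■■■□□■□■■
gen 1: □■□■■■□□■■■■
gen 2: ■■■■■■□□■■■■
gen 3: ■■■■■■□□■■■■

10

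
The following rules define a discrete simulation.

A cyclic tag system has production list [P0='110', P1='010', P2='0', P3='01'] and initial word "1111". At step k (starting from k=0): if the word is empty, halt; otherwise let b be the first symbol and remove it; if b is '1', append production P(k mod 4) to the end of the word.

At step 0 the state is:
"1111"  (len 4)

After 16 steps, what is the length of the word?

0) "1111"  (len 4)
1) "111110"  (len 6)
2) "11110010"  (len 8)
3) "11100100"  (len 8)
4) "110010001"  (len 9)
5) "10010001110"  (len 11)
6) "0010001110010"  (len 13)
7) "010001110010"  (len 12)
8) "10001110010"  (len 11)
9) "0001110010110"  (len 13)
10) "001110010110"  (len 12)
11) "01110010110"  (len 11)
12) "1110010110"  (len 10)
13) "110010110110"  (len 12)
14) "10010110110010"  (len 14)
15) "00101101100100"  (len 14)
16) "0101101100100"  (len 13)

13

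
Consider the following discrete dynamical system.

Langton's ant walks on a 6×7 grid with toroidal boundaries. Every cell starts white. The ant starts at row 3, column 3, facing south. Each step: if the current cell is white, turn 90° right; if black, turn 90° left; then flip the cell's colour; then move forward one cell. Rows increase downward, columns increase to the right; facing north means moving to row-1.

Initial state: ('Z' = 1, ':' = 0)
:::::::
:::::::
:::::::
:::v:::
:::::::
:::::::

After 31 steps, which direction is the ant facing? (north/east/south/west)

k=0  :::::::
:::::::
:::::::
:::v:::
:::::::
:::::::
k=1  :::::::
:::::::
:::::::
::<Z:::
:::::::
:::::::
k=2  :::::::
:::::::
::^::::
::ZZ:::
:::::::
:::::::
k=3  :::::::
:::::::
::Z>:::
::ZZ:::
:::::::
:::::::
k=4  :::::::
:::::::
::ZZ:::
::Zv:::
:::::::
:::::::
k=5  :::::::
:::::::
::ZZ:::
::Z:>::
:::::::
:::::::
k=6  :::::::
:::::::
::ZZ:::
::Z:Z::
::::v::
:::::::
k=7  :::::::
:::::::
::ZZ:::
::Z:Z::
:::<Z::
:::::::
k=8  :::::::
:::::::
::ZZ:::
::Z^Z::
:::ZZ::
:::::::
k=9  :::::::
:::::::
::ZZ:::
::ZZ>::
:::ZZ::
:::::::
k=10  :::::::
:::::::
::ZZ^::
::ZZ:::
:::ZZ::
:::::::
k=11  :::::::
:::::::
::ZZZ>:
::ZZ:::
:::ZZ::
:::::::
k=12  :::::::
:::::::
::ZZZZ:
::ZZ:v:
:::ZZ::
:::::::
k=13  :::::::
:::::::
::ZZZZ:
::ZZ<Z:
:::ZZ::
:::::::
k=14  :::::::
:::::::
::ZZ^Z:
::ZZZZ:
:::ZZ::
:::::::
k=15  :::::::
:::::::
::Z<:Z:
::ZZZZ:
:::ZZ::
:::::::
k=16  :::::::
:::::::
::Z::Z:
::ZvZZ:
:::ZZ::
:::::::
k=17  :::::::
:::::::
::Z::Z:
::Z:>Z:
:::ZZ::
:::::::
k=18  :::::::
:::::::
::Z:^Z:
::Z::Z:
:::ZZ::
:::::::
k=19  :::::::
:::::::
::Z:Z>:
::Z::Z:
:::ZZ::
:::::::
k=20  :::::::
:::::^:
::Z:Z::
::Z::Z:
:::ZZ::
:::::::
k=21  :::::::
:::::Z>
::Z:Z::
::Z::Z:
:::ZZ::
:::::::
k=22  :::::::
:::::ZZ
::Z:Z:v
::Z::Z:
:::ZZ::
:::::::
k=23  :::::::
:::::ZZ
::Z:Z<Z
::Z::Z:
:::ZZ::
:::::::
k=24  :::::::
:::::^Z
::Z:ZZZ
::Z::Z:
:::ZZ::
:::::::
k=25  :::::::
::::<:Z
::Z:ZZZ
::Z::Z:
:::ZZ::
:::::::
k=26  ::::^::
::::Z:Z
::Z:ZZZ
::Z::Z:
:::ZZ::
:::::::
k=27  ::::Z>:
::::Z:Z
::Z:ZZZ
::Z::Z:
:::ZZ::
:::::::
k=28  ::::ZZ:
::::ZvZ
::Z:ZZZ
::Z::Z:
:::ZZ::
:::::::
k=29  ::::ZZ:
::::<ZZ
::Z:ZZZ
::Z::Z:
:::ZZ::
:::::::
k=30  ::::ZZ:
:::::ZZ
::Z:vZZ
::Z::Z:
:::ZZ::
:::::::
k=31  ::::ZZ:
:::::ZZ
::Z::>Z
::Z::Z:
:::ZZ::
:::::::

east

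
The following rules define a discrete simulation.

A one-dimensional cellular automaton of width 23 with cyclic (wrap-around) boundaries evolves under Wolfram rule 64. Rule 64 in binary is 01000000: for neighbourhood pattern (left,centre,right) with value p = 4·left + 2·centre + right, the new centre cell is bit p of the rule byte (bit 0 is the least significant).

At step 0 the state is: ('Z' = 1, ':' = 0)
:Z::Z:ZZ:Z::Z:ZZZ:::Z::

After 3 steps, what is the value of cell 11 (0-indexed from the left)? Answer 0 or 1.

0

[0] :Z::Z:ZZ:Z::Z:ZZZ:::Z::
[1] :::::::Z::::::::Z::::::
[2] :::::::::::::::::::::::
[3] :::::::::::::::::::::::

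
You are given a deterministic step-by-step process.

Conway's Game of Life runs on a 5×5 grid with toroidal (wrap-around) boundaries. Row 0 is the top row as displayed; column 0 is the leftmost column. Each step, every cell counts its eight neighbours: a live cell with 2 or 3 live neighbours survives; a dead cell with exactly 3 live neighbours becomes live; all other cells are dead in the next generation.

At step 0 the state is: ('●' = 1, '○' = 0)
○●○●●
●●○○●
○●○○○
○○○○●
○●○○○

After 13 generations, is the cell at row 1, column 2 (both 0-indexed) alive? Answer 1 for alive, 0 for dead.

0

0) ○●○●●
●●○○●
○●○○○
○○○○●
○●○○○
1) ○●○●●
○●○●●
○●○○●
●○○○○
○○●●●
2) ○●○○○
○●○○○
○●●●●
●●●○○
○●●○○
3) ●●○○○
○●○●○
○○○●●
○○○○●
○○○○○
4) ●●●○○
○●○●○
●○●●●
○○○●●
●○○○○
5) ●○●○●
○○○○○
●●○○○
○●●○○
●○●●○
6) ●○●○●
○○○○●
●●●○○
○○○●●
●○○○○
7) ●●○●●
○○●○●
●●●○○
○○●●●
●●○○○
8) ○○○●○
○○○○○
●○○○○
○○○●●
○○○○○
9) ○○○○○
○○○○○
○○○○●
○○○○●
○○○●●
10) ○○○○○
○○○○○
○○○○○
●○○○●
○○○●●
11) ○○○○○
○○○○○
○○○○○
●○○●●
●○○●●
12) ○○○○●
○○○○○
○○○○●
●○○●○
●○○●○
13) ○○○○●
○○○○○
○○○○●
●○○●○
●○○●○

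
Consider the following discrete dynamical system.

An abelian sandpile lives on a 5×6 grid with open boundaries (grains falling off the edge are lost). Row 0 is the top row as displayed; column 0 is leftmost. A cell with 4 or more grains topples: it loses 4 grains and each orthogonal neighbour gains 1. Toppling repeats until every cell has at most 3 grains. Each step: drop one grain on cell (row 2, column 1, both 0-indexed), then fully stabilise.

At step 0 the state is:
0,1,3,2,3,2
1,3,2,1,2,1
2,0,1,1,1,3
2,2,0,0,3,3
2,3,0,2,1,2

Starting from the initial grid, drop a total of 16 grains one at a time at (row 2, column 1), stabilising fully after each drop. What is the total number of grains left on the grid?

56

[0] 0,1,3,2,3,2
1,3,2,1,2,1
2,0,1,1,1,3
2,2,0,0,3,3
2,3,0,2,1,2
[1] 0,1,3,2,3,2
1,3,2,1,2,1
2,1,1,1,1,3
2,2,0,0,3,3
2,3,0,2,1,2
[2] 0,1,3,2,3,2
1,3,2,1,2,1
2,2,1,1,1,3
2,2,0,0,3,3
2,3,0,2,1,2
[3] 0,1,3,2,3,2
1,3,2,1,2,1
2,3,1,1,1,3
2,2,0,0,3,3
2,3,0,2,1,2
[4] 0,2,3,2,3,2
2,0,3,1,2,1
3,1,2,1,1,3
2,3,0,0,3,3
2,3,0,2,1,2
[5] 0,2,3,2,3,2
2,0,3,1,2,1
3,2,2,1,1,3
2,3,0,0,3,3
2,3,0,2,1,2
[6] 0,2,3,2,3,2
2,0,3,1,2,1
3,3,2,1,1,3
2,3,0,0,3,3
2,3,0,2,1,2
[7] 0,2,3,2,3,2
3,1,3,1,2,1
1,2,3,1,1,3
1,2,1,0,3,3
0,1,1,2,1,2
[8] 0,2,3,2,3,2
3,1,3,1,2,1
1,3,3,1,1,3
1,2,1,0,3,3
0,1,1,2,1,2
[9] 0,3,0,3,3,2
3,3,1,2,2,1
2,1,1,2,1,3
1,3,2,0,3,3
0,1,1,2,1,2
[10] 0,3,0,3,3,2
3,3,1,2,2,1
2,2,1,2,1,3
1,3,2,0,3,3
0,1,1,2,1,2
[11] 0,3,0,3,3,2
3,3,1,2,2,1
2,3,1,2,1,3
1,3,2,0,3,3
0,1,1,2,1,2
[12] 2,0,1,3,3,2
1,2,2,2,2,1
0,3,2,2,1,3
3,0,3,0,3,3
0,2,1,2,1,2
[13] 2,0,1,3,3,2
1,3,2,2,2,1
1,0,3,2,1,3
3,1,3,0,3,3
0,2,1,2,1,2
[14] 2,0,1,3,3,2
1,3,2,2,2,1
1,1,3,2,1,3
3,1,3,0,3,3
0,2,1,2,1,2
[15] 2,0,1,3,3,2
1,3,2,2,2,1
1,2,3,2,1,3
3,1,3,0,3,3
0,2,1,2,1,2
[16] 2,0,1,3,3,2
1,3,2,2,2,1
1,3,3,2,1,3
3,1,3,0,3,3
0,2,1,2,1,2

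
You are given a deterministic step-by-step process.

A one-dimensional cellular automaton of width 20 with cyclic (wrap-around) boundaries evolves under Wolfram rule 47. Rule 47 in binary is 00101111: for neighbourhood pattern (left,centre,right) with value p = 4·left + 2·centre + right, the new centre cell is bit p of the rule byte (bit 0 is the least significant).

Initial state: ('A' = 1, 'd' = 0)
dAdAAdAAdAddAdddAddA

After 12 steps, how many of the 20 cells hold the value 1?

10

k=0  dAdAAdAAdAddAdddAddA
k=1  AAAAdAAdAAdAAdAAAdAA
k=2  ddddAAdAAdAAdAAddAAd
k=3  AAAAAdAAdAAdAAddAAdd
k=4  AddddAAdAAdAAddAAddA
k=5  ddAAAAdAAdAAddAAddAA
k=6  dAAdddAAdAAddAAddAAd
k=7  AAddAAAdAAddAAddAAdd
k=8  AddAAddAAddAAddAAddA
k=9  ddAAddAAddAAddAAddAA
k=10  dAAddAAddAAddAAddAAd
k=11  AAddAAddAAddAAddAAdd
k=12  AddAAddAAddAAddAAddA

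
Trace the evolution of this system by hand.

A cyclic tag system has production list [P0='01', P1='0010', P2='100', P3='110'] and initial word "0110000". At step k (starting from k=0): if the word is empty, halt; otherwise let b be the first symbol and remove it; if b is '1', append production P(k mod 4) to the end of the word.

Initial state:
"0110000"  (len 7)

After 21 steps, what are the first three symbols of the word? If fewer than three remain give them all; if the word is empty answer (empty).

011

t=0: "0110000"  (len 7)
t=1: "110000"  (len 6)
t=2: "100000010"  (len 9)
t=3: "00000010100"  (len 11)
t=4: "0000010100"  (len 10)
t=5: "000010100"  (len 9)
t=6: "00010100"  (len 8)
t=7: "0010100"  (len 7)
t=8: "010100"  (len 6)
t=9: "10100"  (len 5)
t=10: "01000010"  (len 8)
t=11: "1000010"  (len 7)
t=12: "000010110"  (len 9)
t=13: "00010110"  (len 8)
t=14: "0010110"  (len 7)
t=15: "010110"  (len 6)
t=16: "10110"  (len 5)
t=17: "011001"  (len 6)
t=18: "11001"  (len 5)
t=19: "1001100"  (len 7)
t=20: "001100110"  (len 9)
t=21: "01100110"  (len 8)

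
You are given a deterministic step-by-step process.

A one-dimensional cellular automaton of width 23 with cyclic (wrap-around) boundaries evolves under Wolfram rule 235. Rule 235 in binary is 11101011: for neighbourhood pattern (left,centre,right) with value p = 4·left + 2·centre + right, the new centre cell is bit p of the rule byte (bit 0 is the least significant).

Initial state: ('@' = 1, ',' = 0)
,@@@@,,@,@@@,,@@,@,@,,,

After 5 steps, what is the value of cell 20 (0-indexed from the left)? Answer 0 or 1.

1

t=0: ,@@@@,,@,@@@,,@@,@,@,,,
t=1: @@@@@,@,@@@@,@@@@,@,,@@
t=2: @@@@@@,@@@@@@@@@@@,,@@@
t=3: @@@@@@@@@@@@@@@@@@,@@@@
t=4: @@@@@@@@@@@@@@@@@@@@@@@
t=5: @@@@@@@@@@@@@@@@@@@@@@@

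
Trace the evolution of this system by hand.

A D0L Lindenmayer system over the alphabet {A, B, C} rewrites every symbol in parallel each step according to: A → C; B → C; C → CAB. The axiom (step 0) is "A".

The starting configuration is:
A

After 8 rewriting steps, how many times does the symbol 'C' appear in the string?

85

t=0: A
t=1: C
t=2: CAB
t=3: CABCC
t=4: CABCCCABCAB
t=5: CABCCCABCABCABCCCABCC
t=6: CABCCCABCABCABCCCABCCCABCCCABCABCABCCCABCAB
t=7: CABCCCABCABCABCCCABCCCABCCCABCABCABCCCABCABCABCCCABCABCABCCCABCCCABCCCABCABCABCCCABCC
t=8: CABCCCABCABCABCCCABCCCABCCCABCABCABCCCABCABCABCCCABCABCABC…BCABCABCCCABCABCABCCCABCABCABCCCABCCCABCCCABCABCABCCCABCAB  (len 171)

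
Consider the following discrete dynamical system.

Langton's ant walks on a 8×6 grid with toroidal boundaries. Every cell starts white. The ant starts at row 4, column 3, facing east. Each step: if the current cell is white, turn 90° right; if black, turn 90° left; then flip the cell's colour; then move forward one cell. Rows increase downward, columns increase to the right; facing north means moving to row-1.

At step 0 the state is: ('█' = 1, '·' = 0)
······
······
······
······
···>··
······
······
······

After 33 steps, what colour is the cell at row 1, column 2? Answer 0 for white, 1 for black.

1

k=0  ······
······
······
······
···>··
······
······
······
k=1  ······
······
······
······
···█··
···v··
······
······
k=2  ······
······
······
······
···█··
··<█··
······
······
k=3  ······
······
······
······
··^█··
··██··
······
······
k=4  ······
······
······
······
··█>··
··██··
······
······
k=5  ······
······
······
···^··
··█···
··██··
······
······
k=6  ······
······
······
···█>·
··█···
··██··
······
······
k=7  ······
······
······
···██·
··█·v·
··██··
······
······
k=8  ······
······
······
···██·
··█<█·
··██··
······
······
k=9  ······
······
······
···^█·
··███·
··██··
······
······
k=10  ······
······
······
··<·█·
··███·
··██··
······
······
k=11  ······
······
··^···
··█·█·
··███·
··██··
······
······
k=12  ······
······
··█>··
··█·█·
··███·
··██··
······
······
k=13  ······
······
··██··
··█v█·
··███·
··██··
······
······
k=14  ······
······
··██··
··<██·
··███·
··██··
······
······
k=15  ······
······
··██··
···██·
··v██·
··██··
······
······
k=16  ······
······
··██··
···██·
···>█·
··██··
······
······
k=17  ······
······
··██··
···^█·
····█·
··██··
······
······
k=18  ······
······
··██··
··<·█·
····█·
··██··
······
······
k=19  ······
······
··^█··
··█·█·
····█·
··██··
······
······
k=20  ······
······
·<·█··
··█·█·
····█·
··██··
······
······
k=21  ······
·^····
·█·█··
··█·█·
····█·
··██··
······
······
k=22  ······
·█>···
·█·█··
··█·█·
····█·
··██··
······
······
k=23  ······
·██···
·█v█··
··█·█·
····█·
··██··
······
······
k=24  ······
·██···
·<██··
··█·█·
····█·
··██··
······
······
k=25  ······
·██···
··██··
·v█·█·
····█·
··██··
······
······
k=26  ······
·██···
··██··
<██·█·
····█·
··██··
······
······
k=27  ······
·██···
^·██··
███·█·
····█·
··██··
······
······
k=28  ······
·██···
█>██··
███·█·
····█·
··██··
······
······
k=29  ······
·██···
████··
█v█·█·
····█·
··██··
······
······
k=30  ······
·██···
████··
█·>·█·
····█·
··██··
······
······
k=31  ······
·██···
██^█··
█···█·
····█·
··██··
······
······
k=32  ······
·██···
█<·█··
█···█·
····█·
··██··
······
······
k=33  ······
·██···
█··█··
█v··█·
····█·
··██··
······
······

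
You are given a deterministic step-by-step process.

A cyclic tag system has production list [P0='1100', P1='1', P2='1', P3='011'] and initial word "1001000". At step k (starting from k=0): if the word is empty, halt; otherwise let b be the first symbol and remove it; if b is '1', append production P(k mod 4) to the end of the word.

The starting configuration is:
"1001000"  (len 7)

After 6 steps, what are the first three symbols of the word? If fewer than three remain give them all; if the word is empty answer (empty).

011

k=0  "1001000"  (len 7)
k=1  "0010001100"  (len 10)
k=2  "010001100"  (len 9)
k=3  "10001100"  (len 8)
k=4  "0001100011"  (len 10)
k=5  "001100011"  (len 9)
k=6  "01100011"  (len 8)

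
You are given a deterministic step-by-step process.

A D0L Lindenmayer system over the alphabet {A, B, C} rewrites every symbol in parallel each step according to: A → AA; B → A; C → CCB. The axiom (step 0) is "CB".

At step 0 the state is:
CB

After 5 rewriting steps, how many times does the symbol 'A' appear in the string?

[0] CB
[1] CCBA
[2] CCBCCBAAA
[3] CCBCCBACCBCCBAAAAAAA
[4] CCBCCBACCBCCBAAACCBCCBACCBCCBAAAAAAAAAAAAAAA
[5] CCBCCBACCBCCBAAACCBCCBACCBCCBAAAAAAACCBCCBACCBCCBAAACCBCCBACCBCCBAAAAAAAAAAAAAAAAAAAAAAAAAAAAAAA

48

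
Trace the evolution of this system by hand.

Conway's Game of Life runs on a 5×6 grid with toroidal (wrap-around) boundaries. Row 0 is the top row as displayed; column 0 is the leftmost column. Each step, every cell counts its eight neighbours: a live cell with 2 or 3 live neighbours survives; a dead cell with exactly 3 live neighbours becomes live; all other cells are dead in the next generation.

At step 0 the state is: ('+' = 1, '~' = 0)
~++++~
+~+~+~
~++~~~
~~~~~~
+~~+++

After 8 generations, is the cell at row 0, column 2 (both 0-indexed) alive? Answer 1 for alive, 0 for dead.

0

step 0: ~++++~
+~+~+~
~++~~~
~~~~~~
+~~+++
step 1: ~~~~~~
+~~~++
~+++~~
++++++
++~~~+
step 2: ~+~~+~
++++++
~~~~~~
~~~~~~
~~~+~~
step 3: ~+~~~~
++++++
++++++
~~~~~~
~~~~~~
step 4: ~+~+++
~~~~~~
~~~~~~
++++++
~~~~~~
step 5: ~~~~+~
~~~~+~
++++++
++++++
~~~~~~
step 6: ~~~~~~
+++~~~
~~~~~~
~~~~~~
+++~~~
step 7: ~~~~~~
~+~~~~
~+~~~~
~+~~~~
~+~~~~
step 8: ~~~~~~
~~~~~~
+++~~~
+++~~~
~~~~~~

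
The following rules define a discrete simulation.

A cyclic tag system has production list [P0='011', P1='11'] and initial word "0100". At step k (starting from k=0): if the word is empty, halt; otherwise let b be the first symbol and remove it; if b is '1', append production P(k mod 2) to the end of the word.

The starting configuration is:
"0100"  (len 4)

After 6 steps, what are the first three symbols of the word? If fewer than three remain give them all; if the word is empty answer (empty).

011

[0] "0100"  (len 4)
[1] "100"  (len 3)
[2] "0011"  (len 4)
[3] "011"  (len 3)
[4] "11"  (len 2)
[5] "1011"  (len 4)
[6] "01111"  (len 5)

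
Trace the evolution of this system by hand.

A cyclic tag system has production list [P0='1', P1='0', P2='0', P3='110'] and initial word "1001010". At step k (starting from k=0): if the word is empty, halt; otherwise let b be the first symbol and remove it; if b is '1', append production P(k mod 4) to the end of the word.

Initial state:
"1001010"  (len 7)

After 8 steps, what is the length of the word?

7

t=0: "1001010"  (len 7)
t=1: "0010101"  (len 7)
t=2: "010101"  (len 6)
t=3: "10101"  (len 5)
t=4: "0101110"  (len 7)
t=5: "101110"  (len 6)
t=6: "011100"  (len 6)
t=7: "11100"  (len 5)
t=8: "1100110"  (len 7)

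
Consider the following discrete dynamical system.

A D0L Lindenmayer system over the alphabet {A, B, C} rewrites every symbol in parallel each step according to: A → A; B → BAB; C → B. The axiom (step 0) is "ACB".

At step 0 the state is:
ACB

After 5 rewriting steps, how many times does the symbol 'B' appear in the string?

48

gen 0: ACB
gen 1: ABBAB
gen 2: ABABBABABAB
gen 3: ABABABABBABABABABABABAB
gen 4: ABABABABABABABABBABABABABABABABABABABABABABABAB
gen 5: ABABABABABABABABABABABABABABABABBABABABABABABABABABABABABABABABABABABABABABABABABABABABABABABAB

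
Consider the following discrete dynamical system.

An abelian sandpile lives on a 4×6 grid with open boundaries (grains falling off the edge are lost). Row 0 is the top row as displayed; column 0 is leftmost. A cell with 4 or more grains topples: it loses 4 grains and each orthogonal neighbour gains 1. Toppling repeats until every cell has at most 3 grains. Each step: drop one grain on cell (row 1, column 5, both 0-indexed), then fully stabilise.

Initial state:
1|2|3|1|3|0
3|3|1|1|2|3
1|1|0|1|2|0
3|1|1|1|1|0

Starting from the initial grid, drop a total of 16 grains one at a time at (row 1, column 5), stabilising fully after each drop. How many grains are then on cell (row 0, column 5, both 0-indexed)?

t=0: 1|2|3|1|3|0
3|3|1|1|2|3
1|1|0|1|2|0
3|1|1|1|1|0
t=1: 1|2|3|1|3|1
3|3|1|1|3|0
1|1|0|1|2|1
3|1|1|1|1|0
t=2: 1|2|3|1|3|1
3|3|1|1|3|1
1|1|0|1|2|1
3|1|1|1|1|0
t=3: 1|2|3|1|3|1
3|3|1|1|3|2
1|1|0|1|2|1
3|1|1|1|1|0
t=4: 1|2|3|1|3|1
3|3|1|1|3|3
1|1|0|1|2|1
3|1|1|1|1|0
t=5: 1|2|3|2|0|3
3|3|1|2|1|1
1|1|0|1|3|2
3|1|1|1|1|0
t=6: 1|2|3|2|0|3
3|3|1|2|1|2
1|1|0|1|3|2
3|1|1|1|1|0
t=7: 1|2|3|2|0|3
3|3|1|2|1|3
1|1|0|1|3|2
3|1|1|1|1|0
t=8: 1|2|3|2|1|0
3|3|1|2|2|1
1|1|0|1|3|3
3|1|1|1|1|0
t=9: 1|2|3|2|1|0
3|3|1|2|2|2
1|1|0|1|3|3
3|1|1|1|1|0
t=10: 1|2|3|2|1|0
3|3|1|2|2|3
1|1|0|1|3|3
3|1|1|1|1|0
t=11: 1|2|3|2|2|1
3|3|1|3|0|2
1|1|0|2|1|1
3|1|1|1|2|1
t=12: 1|2|3|2|2|1
3|3|1|3|0|3
1|1|0|2|1|1
3|1|1|1|2|1
t=13: 1|2|3|2|2|2
3|3|1|3|1|0
1|1|0|2|1|2
3|1|1|1|2|1
t=14: 1|2|3|2|2|2
3|3|1|3|1|1
1|1|0|2|1|2
3|1|1|1|2|1
t=15: 1|2|3|2|2|2
3|3|1|3|1|2
1|1|0|2|1|2
3|1|1|1|2|1
t=16: 1|2|3|2|2|2
3|3|1|3|1|3
1|1|0|2|1|2
3|1|1|1|2|1

2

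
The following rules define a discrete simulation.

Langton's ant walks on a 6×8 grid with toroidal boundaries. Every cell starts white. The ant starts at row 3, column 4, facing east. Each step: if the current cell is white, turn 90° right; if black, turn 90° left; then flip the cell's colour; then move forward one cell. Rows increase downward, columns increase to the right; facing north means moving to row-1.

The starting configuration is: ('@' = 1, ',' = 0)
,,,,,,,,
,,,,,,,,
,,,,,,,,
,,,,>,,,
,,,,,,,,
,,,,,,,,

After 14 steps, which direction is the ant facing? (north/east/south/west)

west

0) ,,,,,,,,
,,,,,,,,
,,,,,,,,
,,,,>,,,
,,,,,,,,
,,,,,,,,
1) ,,,,,,,,
,,,,,,,,
,,,,,,,,
,,,,@,,,
,,,,v,,,
,,,,,,,,
2) ,,,,,,,,
,,,,,,,,
,,,,,,,,
,,,,@,,,
,,,<@,,,
,,,,,,,,
3) ,,,,,,,,
,,,,,,,,
,,,,,,,,
,,,^@,,,
,,,@@,,,
,,,,,,,,
4) ,,,,,,,,
,,,,,,,,
,,,,,,,,
,,,@>,,,
,,,@@,,,
,,,,,,,,
5) ,,,,,,,,
,,,,,,,,
,,,,^,,,
,,,@,,,,
,,,@@,,,
,,,,,,,,
6) ,,,,,,,,
,,,,,,,,
,,,,@>,,
,,,@,,,,
,,,@@,,,
,,,,,,,,
7) ,,,,,,,,
,,,,,,,,
,,,,@@,,
,,,@,v,,
,,,@@,,,
,,,,,,,,
8) ,,,,,,,,
,,,,,,,,
,,,,@@,,
,,,@<@,,
,,,@@,,,
,,,,,,,,
9) ,,,,,,,,
,,,,,,,,
,,,,^@,,
,,,@@@,,
,,,@@,,,
,,,,,,,,
10) ,,,,,,,,
,,,,,,,,
,,,<,@,,
,,,@@@,,
,,,@@,,,
,,,,,,,,
11) ,,,,,,,,
,,,^,,,,
,,,@,@,,
,,,@@@,,
,,,@@,,,
,,,,,,,,
12) ,,,,,,,,
,,,@>,,,
,,,@,@,,
,,,@@@,,
,,,@@,,,
,,,,,,,,
13) ,,,,,,,,
,,,@@,,,
,,,@v@,,
,,,@@@,,
,,,@@,,,
,,,,,,,,
14) ,,,,,,,,
,,,@@,,,
,,,<@@,,
,,,@@@,,
,,,@@,,,
,,,,,,,,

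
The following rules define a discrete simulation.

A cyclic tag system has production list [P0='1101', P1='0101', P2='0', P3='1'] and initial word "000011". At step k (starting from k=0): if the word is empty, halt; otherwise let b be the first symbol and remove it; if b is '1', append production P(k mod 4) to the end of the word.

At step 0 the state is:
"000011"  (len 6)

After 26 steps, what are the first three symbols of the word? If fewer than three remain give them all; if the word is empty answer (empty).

010

k=0  "000011"  (len 6)
k=1  "00011"  (len 5)
k=2  "0011"  (len 4)
k=3  "011"  (len 3)
k=4  "11"  (len 2)
k=5  "11101"  (len 5)
k=6  "11010101"  (len 8)
k=7  "10101010"  (len 8)
k=8  "01010101"  (len 8)
k=9  "1010101"  (len 7)
k=10  "0101010101"  (len 10)
k=11  "101010101"  (len 9)
k=12  "010101011"  (len 9)
k=13  "10101011"  (len 8)
k=14  "01010110101"  (len 11)
k=15  "1010110101"  (len 10)
k=16  "0101101011"  (len 10)
k=17  "101101011"  (len 9)
k=18  "011010110101"  (len 12)
k=19  "11010110101"  (len 11)
k=20  "10101101011"  (len 11)
k=21  "01011010111101"  (len 14)
k=22  "1011010111101"  (len 13)
k=23  "0110101111010"  (len 13)
k=24  "110101111010"  (len 12)
k=25  "101011110101101"  (len 15)
k=26  "010111101011010101"  (len 18)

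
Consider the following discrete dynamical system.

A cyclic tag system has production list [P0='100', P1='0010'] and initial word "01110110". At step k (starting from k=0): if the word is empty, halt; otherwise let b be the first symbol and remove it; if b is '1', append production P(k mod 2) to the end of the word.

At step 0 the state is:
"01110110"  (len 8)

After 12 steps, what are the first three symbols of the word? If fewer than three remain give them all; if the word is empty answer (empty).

100

step 0: "01110110"  (len 8)
step 1: "1110110"  (len 7)
step 2: "1101100010"  (len 10)
step 3: "101100010100"  (len 12)
step 4: "011000101000010"  (len 15)
step 5: "11000101000010"  (len 14)
step 6: "10001010000100010"  (len 17)
step 7: "0001010000100010100"  (len 19)
step 8: "001010000100010100"  (len 18)
step 9: "01010000100010100"  (len 17)
step 10: "1010000100010100"  (len 16)
step 11: "010000100010100100"  (len 18)
step 12: "10000100010100100"  (len 17)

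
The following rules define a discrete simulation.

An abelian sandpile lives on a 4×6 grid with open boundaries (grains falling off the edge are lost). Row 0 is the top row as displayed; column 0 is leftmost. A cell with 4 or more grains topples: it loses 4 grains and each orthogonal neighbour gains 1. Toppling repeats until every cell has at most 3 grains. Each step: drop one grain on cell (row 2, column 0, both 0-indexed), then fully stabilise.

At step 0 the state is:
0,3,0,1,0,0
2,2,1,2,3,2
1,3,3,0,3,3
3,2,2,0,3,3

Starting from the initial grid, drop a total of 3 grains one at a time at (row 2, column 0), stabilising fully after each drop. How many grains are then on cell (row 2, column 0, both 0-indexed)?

2

k=0  0,3,0,1,0,0
2,2,1,2,3,2
1,3,3,0,3,3
3,2,2,0,3,3
k=1  0,3,0,1,0,0
2,2,1,2,3,2
2,3,3,0,3,3
3,2,2,0,3,3
k=2  0,3,0,1,0,0
2,2,1,2,3,2
3,3,3,0,3,3
3,2,2,0,3,3
k=3  0,3,0,1,0,0
3,3,2,2,3,2
2,2,1,1,3,3
1,1,0,1,3,3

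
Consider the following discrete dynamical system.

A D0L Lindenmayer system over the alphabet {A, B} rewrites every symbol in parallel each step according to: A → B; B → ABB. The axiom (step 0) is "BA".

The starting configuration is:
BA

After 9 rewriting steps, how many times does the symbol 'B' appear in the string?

gen 0: BA
gen 1: ABBB
gen 2: BABBABBABB
gen 3: ABBBABBABBBABBABBBABBABB
gen 4: BABBABBABBBABBABBBABBABBABBBABBABBBABBABBABBBABBABBBABBABB
gen 5: ABBBABBABBBABBABBBABBABBABBBABBABBBABBABBABBBABBABBBABBABB…ABBBABBABBBABBABBBABBABBABBBABBABBBABBABBABBBABBABBBABBABB  (len 140)
gen 6: BABBABBABBBABBABBBABBABBABBBABBABBBABBABBABBBABBABBBABBABB…ABBBABBABBBABBABBBABBABBABBBABBABBBABBABBABBBABBABBBABBABB  (len 338)
gen 7: ABBBABBABBBABBABBBABBABBABBBABBABBBABBABBABBBABBABBBABBABB…ABBBABBABBBABBABBBABBABBABBBABBABBBABBABBABBBABBABBBABBABB  (len 816)
gen 8: BABBABBABBBABBABBBABBABBABBBABBABBBABBABBABBBABBABBBABBABB…ABBBABBABBBABBABBBABBABBABBBABBABBBABBABBABBBABBABBBABBABB  (len 1970)
gen 9: ABBBABBABBBABBABBBABBABBABBBABBABBBABBABBABBBABBABBBABBABB…ABBBABBABBBABBABBBABBABBABBBABBABBBABBABBABBBABBABBBABBABB  (len 4756)

3363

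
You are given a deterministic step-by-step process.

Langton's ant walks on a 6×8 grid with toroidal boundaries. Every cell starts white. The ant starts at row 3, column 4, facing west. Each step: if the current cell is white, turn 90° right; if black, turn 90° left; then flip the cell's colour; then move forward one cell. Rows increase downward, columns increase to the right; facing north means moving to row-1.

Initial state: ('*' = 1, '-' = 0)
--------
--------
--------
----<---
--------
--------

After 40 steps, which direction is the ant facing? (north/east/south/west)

0) --------
--------
--------
----<---
--------
--------
1) --------
--------
----^---
----*---
--------
--------
2) --------
--------
----*>--
----*---
--------
--------
3) --------
--------
----**--
----*v--
--------
--------
4) --------
--------
----**--
----<*--
--------
--------
5) --------
--------
----**--
-----*--
----v---
--------
6) --------
--------
----**--
-----*--
---<*---
--------
7) --------
--------
----**--
---^-*--
---**---
--------
8) --------
--------
----**--
---*>*--
---**---
--------
9) --------
--------
----**--
---***--
---*v---
--------
10) --------
--------
----**--
---***--
---*->--
--------
11) --------
--------
----**--
---***--
---*-*--
-----v--
12) --------
--------
----**--
---***--
---*-*--
----<*--
13) --------
--------
----**--
---***--
---*^*--
----**--
14) --------
--------
----**--
---***--
---**>--
----**--
15) --------
--------
----**--
---**^--
---**---
----**--
16) --------
--------
----**--
---*<---
---**---
----**--
17) --------
--------
----**--
---*----
---*v---
----**--
18) --------
--------
----**--
---*----
---*->--
----**--
19) --------
--------
----**--
---*----
---*-*--
----*v--
20) --------
--------
----**--
---*----
---*-*--
----*->-
21) ------v-
--------
----**--
---*----
---*-*--
----*-*-
22) -----<*-
--------
----**--
---*----
---*-*--
----*-*-
23) -----**-
--------
----**--
---*----
---*-*--
----*^*-
24) -----**-
--------
----**--
---*----
---*-*--
----**>-
25) -----**-
--------
----**--
---*----
---*-*^-
----**--
26) -----**-
--------
----**--
---*----
---*-**>
----**--
27) -----**-
--------
----**--
---*----
---*-***
----**-v
28) -----**-
--------
----**--
---*----
---*-***
----**<*
29) -----**-
--------
----**--
---*----
---*-*^*
----****
30) -----**-
--------
----**--
---*----
---*-<-*
----****
31) -----**-
--------
----**--
---*----
---*---*
----*v**
32) -----**-
--------
----**--
---*----
---*---*
----*->*
33) -----**-
--------
----**--
---*----
---*--^*
----*--*
34) -----**-
--------
----**--
---*----
---*--*>
----*--*
35) -----**-
--------
----**--
---*---^
---*--*-
----*--*
36) -----**-
--------
----**--
>--*---*
---*--*-
----*--*
37) -----**-
--------
----**--
*--*---*
v--*--*-
----*--*
38) -----**-
--------
----**--
*--*---*
*--*--*<
----*--*
39) -----**-
--------
----**--
*--*---^
*--*--**
----*--*
40) -----**-
--------
----**--
*--*--<-
*--*--**
----*--*

west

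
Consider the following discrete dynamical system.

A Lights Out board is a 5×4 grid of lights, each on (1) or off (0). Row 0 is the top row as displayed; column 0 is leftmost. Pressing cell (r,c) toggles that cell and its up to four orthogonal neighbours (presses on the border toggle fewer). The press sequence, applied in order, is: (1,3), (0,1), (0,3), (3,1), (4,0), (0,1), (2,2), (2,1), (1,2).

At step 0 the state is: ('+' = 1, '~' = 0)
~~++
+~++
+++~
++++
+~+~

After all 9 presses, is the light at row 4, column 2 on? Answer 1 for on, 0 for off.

k=0  ~~++
+~++
+++~
++++
+~+~
k=1  ~~+~
+~~~
++++
++++
+~+~
k=2  ++~~
++~~
++++
++++
+~+~
k=3  ++++
++~+
++++
++++
+~+~
k=4  ++++
++~+
+~++
~~~+
+++~
k=5  ++++
++~+
+~++
+~~+
~~+~
k=6  ~~~+
+~~+
+~++
+~~+
~~+~
k=7  ~~~+
+~++
++~~
+~++
~~+~
k=8  ~~~+
++++
~~+~
++++
~~+~
k=9  ~~++
+~~~
~~~~
++++
~~+~

1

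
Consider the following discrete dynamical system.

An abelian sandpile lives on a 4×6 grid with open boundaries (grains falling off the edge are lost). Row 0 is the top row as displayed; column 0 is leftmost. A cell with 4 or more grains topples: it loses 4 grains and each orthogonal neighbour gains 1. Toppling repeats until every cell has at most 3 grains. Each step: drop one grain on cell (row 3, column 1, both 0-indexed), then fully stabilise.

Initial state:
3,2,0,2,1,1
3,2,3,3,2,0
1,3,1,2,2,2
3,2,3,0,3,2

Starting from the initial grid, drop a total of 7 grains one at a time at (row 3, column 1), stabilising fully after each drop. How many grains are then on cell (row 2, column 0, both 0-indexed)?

3

step 0: 3,2,0,2,1,1
3,2,3,3,2,0
1,3,1,2,2,2
3,2,3,0,3,2
step 1: 3,2,0,2,1,1
3,2,3,3,2,0
1,3,1,2,2,2
3,3,3,0,3,2
step 2: 3,2,0,2,1,1
3,3,3,3,2,0
3,0,3,2,2,2
0,3,0,1,3,2
step 3: 3,2,0,2,1,1
3,3,3,3,2,0
3,1,3,2,2,2
1,0,1,1,3,2
step 4: 3,2,0,2,1,1
3,3,3,3,2,0
3,1,3,2,2,2
1,1,1,1,3,2
step 5: 3,2,0,2,1,1
3,3,3,3,2,0
3,1,3,2,2,2
1,2,1,1,3,2
step 6: 3,2,0,2,1,1
3,3,3,3,2,0
3,1,3,2,2,2
1,3,1,1,3,2
step 7: 3,2,0,2,1,1
3,3,3,3,2,0
3,2,3,2,2,2
2,0,2,1,3,2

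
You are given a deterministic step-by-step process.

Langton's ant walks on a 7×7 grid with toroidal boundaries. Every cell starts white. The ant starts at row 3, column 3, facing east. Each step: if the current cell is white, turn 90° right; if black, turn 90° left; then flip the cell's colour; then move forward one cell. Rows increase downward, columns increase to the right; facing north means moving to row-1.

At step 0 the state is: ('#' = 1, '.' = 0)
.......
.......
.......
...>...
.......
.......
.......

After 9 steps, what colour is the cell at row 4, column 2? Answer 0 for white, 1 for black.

k=0  .......
.......
.......
...>...
.......
.......
.......
k=1  .......
.......
.......
...#...
...v...
.......
.......
k=2  .......
.......
.......
...#...
..<#...
.......
.......
k=3  .......
.......
.......
..^#...
..##...
.......
.......
k=4  .......
.......
.......
..#>...
..##...
.......
.......
k=5  .......
.......
...^...
..#....
..##...
.......
.......
k=6  .......
.......
...#>..
..#....
..##...
.......
.......
k=7  .......
.......
...##..
..#.v..
..##...
.......
.......
k=8  .......
.......
...##..
..#<#..
..##...
.......
.......
k=9  .......
.......
...^#..
..###..
..##...
.......
.......

1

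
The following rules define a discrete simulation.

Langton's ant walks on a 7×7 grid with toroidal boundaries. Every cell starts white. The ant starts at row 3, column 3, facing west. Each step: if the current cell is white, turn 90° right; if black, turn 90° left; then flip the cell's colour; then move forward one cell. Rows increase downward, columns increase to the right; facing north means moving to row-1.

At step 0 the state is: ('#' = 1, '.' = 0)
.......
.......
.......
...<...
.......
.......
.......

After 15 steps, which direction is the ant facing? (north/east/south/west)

north

0) .......
.......
.......
...<...
.......
.......
.......
1) .......
.......
...^...
...#...
.......
.......
.......
2) .......
.......
...#>..
...#...
.......
.......
.......
3) .......
.......
...##..
...#v..
.......
.......
.......
4) .......
.......
...##..
...<#..
.......
.......
.......
5) .......
.......
...##..
....#..
...v...
.......
.......
6) .......
.......
...##..
....#..
..<#...
.......
.......
7) .......
.......
...##..
..^.#..
..##...
.......
.......
8) .......
.......
...##..
..#>#..
..##...
.......
.......
9) .......
.......
...##..
..###..
..#v...
.......
.......
10) .......
.......
...##..
..###..
..#.>..
.......
.......
11) .......
.......
...##..
..###..
..#.#..
....v..
.......
12) .......
.......
...##..
..###..
..#.#..
...<#..
.......
13) .......
.......
...##..
..###..
..#^#..
...##..
.......
14) .......
.......
...##..
..###..
..##>..
...##..
.......
15) .......
.......
...##..
..##^..
..##...
...##..
.......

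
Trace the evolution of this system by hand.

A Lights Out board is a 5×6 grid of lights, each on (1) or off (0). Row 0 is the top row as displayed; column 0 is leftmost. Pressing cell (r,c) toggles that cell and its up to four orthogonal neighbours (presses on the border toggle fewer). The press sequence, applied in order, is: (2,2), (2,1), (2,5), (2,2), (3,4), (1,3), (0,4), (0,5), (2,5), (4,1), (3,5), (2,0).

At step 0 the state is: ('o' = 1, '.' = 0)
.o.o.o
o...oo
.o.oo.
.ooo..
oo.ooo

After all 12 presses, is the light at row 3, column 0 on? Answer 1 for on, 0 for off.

1

gen 0: .o.o.o
o...oo
.o.oo.
.ooo..
oo.ooo
gen 1: .o.o.o
o.o.oo
..o.o.
.o.o..
oo.ooo
gen 2: .o.o.o
ooo.oo
oo..o.
...o..
oo.ooo
gen 3: .o.o.o
ooo.o.
oo...o
...o.o
oo.ooo
gen 4: .o.o.o
oo..o.
o.oo.o
..oo.o
oo.ooo
gen 5: .o.o.o
oo..o.
o.oooo
..o.o.
oo.o.o
gen 6: .o...o
oooo..
o.o.oo
..o.o.
oo.o.o
gen 7: .o.oo.
ooooo.
o.o.oo
..o.o.
oo.o.o
gen 8: .o.o.o
oooooo
o.o.oo
..o.o.
oo.o.o
gen 9: .o.o.o
ooooo.
o.o...
..o.oo
oo.o.o
gen 10: .o.o.o
ooooo.
o.o...
.oo.oo
..oo.o
gen 11: .o.o.o
ooooo.
o.o..o
.oo...
..oo..
gen 12: .o.o.o
.oooo.
.oo..o
ooo...
..oo..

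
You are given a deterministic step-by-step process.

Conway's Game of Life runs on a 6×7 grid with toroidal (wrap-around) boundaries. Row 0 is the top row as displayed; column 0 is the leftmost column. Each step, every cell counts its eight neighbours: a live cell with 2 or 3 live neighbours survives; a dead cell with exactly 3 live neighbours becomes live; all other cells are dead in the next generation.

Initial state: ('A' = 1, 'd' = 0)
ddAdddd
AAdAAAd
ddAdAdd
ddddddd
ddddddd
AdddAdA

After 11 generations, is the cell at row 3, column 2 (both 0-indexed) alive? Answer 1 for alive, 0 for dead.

gen 0: ddAdddd
AAdAAAd
ddAdAdd
ddddddd
ddddddd
AdddAdA
gen 1: ddAdddd
dAddAAd
dAAdAAd
ddddddd
ddddddd
ddddddd
gen 2: ddddddd
dAddAAd
dAAAAAd
ddddddd
ddddddd
ddddddd
gen 3: ddddddd
dAdddAd
dAAAdAd
ddAAAdd
ddddddd
ddddddd
gen 4: ddddddd
dAddAdd
dAdddAd
dAddAdd
dddAddd
ddddddd
gen 5: ddddddd
ddddddd
AAAdAAd
ddAdAdd
ddddddd
ddddddd
gen 6: ddddddd
dAddddd
dAAdAAd
ddAdAAd
ddddddd
ddddddd
gen 7: ddddddd
dAAdddd
dAAdAAd
dAAdAAd
ddddddd
ddddddd
gen 8: ddddddd
dAAAddd
AdddAAd
dAAdAAd
ddddddd
ddddddd
gen 9: ddAdddd
dAAAAdd
AddddAA
dAdAAAA
ddddddd
ddddddd
gen 10: dAAdddd
AAAAAAA
ddddddd
ddddAdd
ddddAAd
ddddddd
gen 11: ddddAAA
AddAAAA
AAAdddA
ddddAAd
ddddAAd
ddddddd

0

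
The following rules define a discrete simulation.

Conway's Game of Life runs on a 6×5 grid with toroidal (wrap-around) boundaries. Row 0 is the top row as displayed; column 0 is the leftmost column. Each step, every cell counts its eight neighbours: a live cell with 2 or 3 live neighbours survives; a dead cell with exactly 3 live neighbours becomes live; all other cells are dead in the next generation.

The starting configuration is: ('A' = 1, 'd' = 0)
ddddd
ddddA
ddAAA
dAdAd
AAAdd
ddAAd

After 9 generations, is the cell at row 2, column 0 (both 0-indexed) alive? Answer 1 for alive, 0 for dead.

gen 0: ddddd
ddddA
ddAAA
dAdAd
AAAdd
ddAAd
gen 1: dddAd
ddddA
AdAdA
ddddd
AdddA
ddAAd
gen 2: ddAAA
AdddA
AddAA
dAdAd
dddAA
ddAAd
gen 3: AAAdd
dAAdd
dAAAd
ddddd
ddddA
ddddd
gen 4: AdAdd
ddddd
dAdAd
ddAAd
ddddd
AAddd
gen 5: Adddd
dAAdd
dddAd
ddAAd
dAAdd
AAddd
gen 6: AdAdd
dAAdd
dAdAd
dAdAd
AddAd
AdAdd
gen 7: AdAAd
AddAd
AAdAd
AAdAd
AddAd
AdAAd
gen 8: Adddd
AddAd
dddAd
dddAd
AddAd
Adddd
gen 9: AAddd
ddddd
ddAAd
ddAAd
ddddd
AAddd

0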